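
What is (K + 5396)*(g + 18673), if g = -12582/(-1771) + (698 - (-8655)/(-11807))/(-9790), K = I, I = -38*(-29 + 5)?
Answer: 1096446548363014286/9305037665 ≈ 1.1783e+8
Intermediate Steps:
I = 912 (I = -38*(-24) = 912)
K = 912
g = 130889096269/18610075330 (g = -12582*(-1/1771) + (698 - (-8655)*(-1)/11807)*(-1/9790) = 12582/1771 + (698 - 1*8655/11807)*(-1/9790) = 12582/1771 + (698 - 8655/11807)*(-1/9790) = 12582/1771 + (8232631/11807)*(-1/9790) = 12582/1771 - 748421/10508230 = 130889096269/18610075330 ≈ 7.0332)
(K + 5396)*(g + 18673) = (912 + 5396)*(130889096269/18610075330 + 18673) = 6308*(347636825733359/18610075330) = 1096446548363014286/9305037665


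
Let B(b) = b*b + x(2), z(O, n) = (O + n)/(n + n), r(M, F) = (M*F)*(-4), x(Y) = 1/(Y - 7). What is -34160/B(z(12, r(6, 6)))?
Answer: -98380800/29 ≈ -3.3924e+6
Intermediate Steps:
x(Y) = 1/(-7 + Y)
r(M, F) = -4*F*M (r(M, F) = (F*M)*(-4) = -4*F*M)
z(O, n) = (O + n)/(2*n) (z(O, n) = (O + n)/((2*n)) = (O + n)*(1/(2*n)) = (O + n)/(2*n))
B(b) = -1/5 + b**2 (B(b) = b*b + 1/(-7 + 2) = b**2 + 1/(-5) = b**2 - 1/5 = -1/5 + b**2)
-34160/B(z(12, r(6, 6))) = -34160/(-1/5 + ((12 - 4*6*6)/(2*((-4*6*6))))**2) = -34160/(-1/5 + ((1/2)*(12 - 144)/(-144))**2) = -34160/(-1/5 + ((1/2)*(-1/144)*(-132))**2) = -34160/(-1/5 + (11/24)**2) = -34160/(-1/5 + 121/576) = -34160/29/2880 = -34160*2880/29 = -98380800/29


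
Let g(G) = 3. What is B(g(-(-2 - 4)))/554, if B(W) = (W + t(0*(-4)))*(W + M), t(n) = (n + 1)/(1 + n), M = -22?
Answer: -38/277 ≈ -0.13718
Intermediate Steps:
t(n) = 1 (t(n) = (1 + n)/(1 + n) = 1)
B(W) = (1 + W)*(-22 + W) (B(W) = (W + 1)*(W - 22) = (1 + W)*(-22 + W))
B(g(-(-2 - 4)))/554 = (-22 + 3² - 21*3)/554 = (-22 + 9 - 63)*(1/554) = -76*1/554 = -38/277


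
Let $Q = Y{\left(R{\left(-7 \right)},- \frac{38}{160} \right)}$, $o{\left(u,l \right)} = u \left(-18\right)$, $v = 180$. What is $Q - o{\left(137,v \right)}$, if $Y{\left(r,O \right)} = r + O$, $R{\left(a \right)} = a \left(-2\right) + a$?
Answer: $\frac{197821}{80} \approx 2472.8$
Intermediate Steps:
$R{\left(a \right)} = - a$ ($R{\left(a \right)} = - 2 a + a = - a$)
$o{\left(u,l \right)} = - 18 u$
$Y{\left(r,O \right)} = O + r$
$Q = \frac{541}{80}$ ($Q = - \frac{38}{160} - -7 = \left(-38\right) \frac{1}{160} + 7 = - \frac{19}{80} + 7 = \frac{541}{80} \approx 6.7625$)
$Q - o{\left(137,v \right)} = \frac{541}{80} - \left(-18\right) 137 = \frac{541}{80} - -2466 = \frac{541}{80} + 2466 = \frac{197821}{80}$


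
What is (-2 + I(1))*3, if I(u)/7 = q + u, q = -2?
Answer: -27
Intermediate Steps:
I(u) = -14 + 7*u (I(u) = 7*(-2 + u) = -14 + 7*u)
(-2 + I(1))*3 = (-2 + (-14 + 7*1))*3 = (-2 + (-14 + 7))*3 = (-2 - 7)*3 = -9*3 = -27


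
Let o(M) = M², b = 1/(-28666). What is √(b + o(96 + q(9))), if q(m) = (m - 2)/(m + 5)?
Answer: √7652244151695/28666 ≈ 96.500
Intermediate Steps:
q(m) = (-2 + m)/(5 + m)
b = -1/28666 ≈ -3.4885e-5
√(b + o(96 + q(9))) = √(-1/28666 + (96 + (-2 + 9)/(5 + 9))²) = √(-1/28666 + (96 + 7/14)²) = √(-1/28666 + (96 + (1/14)*7)²) = √(-1/28666 + (96 + ½)²) = √(-1/28666 + (193/2)²) = √(-1/28666 + 37249/4) = √(533889915/57332) = √7652244151695/28666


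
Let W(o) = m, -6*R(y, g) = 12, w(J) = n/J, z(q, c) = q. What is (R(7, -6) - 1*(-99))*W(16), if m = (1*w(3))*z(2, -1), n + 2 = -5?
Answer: -1358/3 ≈ -452.67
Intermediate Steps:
n = -7 (n = -2 - 5 = -7)
w(J) = -7/J
R(y, g) = -2 (R(y, g) = -⅙*12 = -2)
m = -14/3 (m = (1*(-7/3))*2 = -7/3*2 = -14/3 ≈ -4.6667)
W(o) = -14/3
(R(7, -6) - 1*(-99))*W(16) = (-2 - 1*(-99))*(-14/3) = (-2 + 99)*(-14/3) = 97*(-14/3) = -1358/3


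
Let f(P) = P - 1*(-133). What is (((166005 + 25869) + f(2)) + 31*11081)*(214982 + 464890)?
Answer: 364085053440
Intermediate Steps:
f(P) = 133 + P (f(P) = P + 133 = 133 + P)
(((166005 + 25869) + f(2)) + 31*11081)*(214982 + 464890) = (((166005 + 25869) + (133 + 2)) + 31*11081)*(214982 + 464890) = ((191874 + 135) + 343511)*679872 = (192009 + 343511)*679872 = 535520*679872 = 364085053440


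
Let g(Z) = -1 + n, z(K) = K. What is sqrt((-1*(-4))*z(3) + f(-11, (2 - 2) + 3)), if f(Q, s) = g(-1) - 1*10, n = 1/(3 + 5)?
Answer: 3*sqrt(2)/4 ≈ 1.0607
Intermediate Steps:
n = 1/8 ≈ 0.12500
g(Z) = -7/8 (g(Z) = -1 + 1/8 = -7/8)
f(Q, s) = -87/8 (f(Q, s) = -7/8 - 1*10 = -7/8 - 10 = -87/8)
sqrt((-1*(-4))*z(3) + f(-11, (2 - 2) + 3)) = sqrt(-1*(-4)*3 - 87/8) = sqrt(4*3 - 87/8) = sqrt(12 - 87/8) = sqrt(9/8) = 3*sqrt(2)/4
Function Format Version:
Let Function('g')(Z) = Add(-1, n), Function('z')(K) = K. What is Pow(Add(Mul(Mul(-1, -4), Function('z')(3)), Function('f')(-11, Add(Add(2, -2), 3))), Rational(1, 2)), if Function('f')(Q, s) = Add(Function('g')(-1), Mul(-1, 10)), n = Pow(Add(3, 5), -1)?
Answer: Mul(Rational(3, 4), Pow(2, Rational(1, 2))) ≈ 1.0607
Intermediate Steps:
n = Rational(1, 8) (n = Pow(8, -1) = Rational(1, 8) ≈ 0.12500)
Function('g')(Z) = Rational(-7, 8) (Function('g')(Z) = Add(-1, Rational(1, 8)) = Rational(-7, 8))
Function('f')(Q, s) = Rational(-87, 8) (Function('f')(Q, s) = Add(Rational(-7, 8), Mul(-1, 10)) = Add(Rational(-7, 8), -10) = Rational(-87, 8))
Pow(Add(Mul(Mul(-1, -4), Function('z')(3)), Function('f')(-11, Add(Add(2, -2), 3))), Rational(1, 2)) = Pow(Add(Mul(Mul(-1, -4), 3), Rational(-87, 8)), Rational(1, 2)) = Pow(Add(Mul(4, 3), Rational(-87, 8)), Rational(1, 2)) = Pow(Add(12, Rational(-87, 8)), Rational(1, 2)) = Pow(Rational(9, 8), Rational(1, 2)) = Mul(Rational(3, 4), Pow(2, Rational(1, 2)))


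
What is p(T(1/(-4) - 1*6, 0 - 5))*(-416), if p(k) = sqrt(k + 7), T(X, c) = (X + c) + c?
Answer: -208*I*sqrt(37) ≈ -1265.2*I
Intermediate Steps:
T(X, c) = X + 2*c
p(k) = sqrt(7 + k)
p(T(1/(-4) - 1*6, 0 - 5))*(-416) = sqrt(7 + ((1/(-4) - 1*6) + 2*(0 - 5)))*(-416) = sqrt(7 + ((-1/4 - 6) + 2*(-5)))*(-416) = sqrt(7 + (-25/4 - 10))*(-416) = sqrt(7 - 65/4)*(-416) = sqrt(-37/4)*(-416) = (I*sqrt(37)/2)*(-416) = -208*I*sqrt(37)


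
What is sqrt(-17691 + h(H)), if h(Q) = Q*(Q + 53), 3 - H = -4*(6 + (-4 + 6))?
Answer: I*sqrt(14611) ≈ 120.88*I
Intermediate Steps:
H = 35 (H = 3 - (-4)*(6 + (-4 + 6)) = 3 - (-4)*(6 + 2) = 3 - (-4)*8 = 3 - 1*(-32) = 3 + 32 = 35)
h(Q) = Q*(53 + Q)
sqrt(-17691 + h(H)) = sqrt(-17691 + 35*(53 + 35)) = sqrt(-17691 + 35*88) = sqrt(-17691 + 3080) = sqrt(-14611) = I*sqrt(14611)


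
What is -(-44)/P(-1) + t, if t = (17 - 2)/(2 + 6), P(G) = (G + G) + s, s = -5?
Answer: -247/56 ≈ -4.4107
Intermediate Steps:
P(G) = -5 + 2*G (P(G) = (G + G) - 5 = 2*G - 5 = -5 + 2*G)
t = 15/8 ≈ 1.8750
-(-44)/P(-1) + t = -(-44)/(-5 + 2*(-1)) + 15/8 = -(-44)/(-5 - 2) + 15/8 = -(-44)/(-7) + 15/8 = -(-44)*(-1)/7 + 15/8 = -1*44/7 + 15/8 = -44/7 + 15/8 = -247/56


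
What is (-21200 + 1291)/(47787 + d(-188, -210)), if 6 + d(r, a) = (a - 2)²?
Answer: -19909/92725 ≈ -0.21471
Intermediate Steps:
d(r, a) = -6 + (-2 + a)² (d(r, a) = -6 + (a - 2)² = -6 + (-2 + a)²)
(-21200 + 1291)/(47787 + d(-188, -210)) = (-21200 + 1291)/(47787 + (-6 + (-2 - 210)²)) = -19909/(47787 + (-6 + (-212)²)) = -19909/(47787 + (-6 + 44944)) = -19909/(47787 + 44938) = -19909/92725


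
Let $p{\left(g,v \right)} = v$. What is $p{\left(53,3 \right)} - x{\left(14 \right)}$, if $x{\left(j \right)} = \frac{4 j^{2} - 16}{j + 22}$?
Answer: $- \frac{55}{3} \approx -18.333$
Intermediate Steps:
$x{\left(j \right)} = \frac{-16 + 4 j^{2}}{22 + j}$
$p{\left(53,3 \right)} - x{\left(14 \right)} = 3 - \frac{4 \left(-4 + 14^{2}\right)}{22 + 14} = 3 - \frac{4 \left(-4 + 196\right)}{36} = 3 - 4 \cdot \frac{1}{36} \cdot 192 = 3 - \frac{64}{3} = - \frac{55}{3}$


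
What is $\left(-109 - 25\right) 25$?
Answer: $-3350$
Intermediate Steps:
$\left(-109 - 25\right) 25 = \left(-134\right) 25 = -3350$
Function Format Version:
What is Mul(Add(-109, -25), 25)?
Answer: -3350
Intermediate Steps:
Mul(Add(-109, -25), 25) = Mul(-134, 25) = -3350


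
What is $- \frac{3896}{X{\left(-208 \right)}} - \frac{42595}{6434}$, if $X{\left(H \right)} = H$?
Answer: $\frac{506472}{41821} \approx 12.11$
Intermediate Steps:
$- \frac{3896}{X{\left(-208 \right)}} - \frac{42595}{6434} = - \frac{3896}{-208} - \frac{42595}{6434} = \left(-3896\right) \left(- \frac{1}{208}\right) - \frac{42595}{6434} = \frac{487}{26} - \frac{42595}{6434} = \frac{506472}{41821}$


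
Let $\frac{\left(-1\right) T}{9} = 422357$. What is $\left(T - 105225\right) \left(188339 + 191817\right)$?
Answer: $-1485055844328$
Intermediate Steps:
$T = -3801213$ ($T = \left(-9\right) 422357 = -3801213$)
$\left(T - 105225\right) \left(188339 + 191817\right) = \left(-3801213 - 105225\right) \left(188339 + 191817\right) = \left(-3906438\right) 380156 = -1485055844328$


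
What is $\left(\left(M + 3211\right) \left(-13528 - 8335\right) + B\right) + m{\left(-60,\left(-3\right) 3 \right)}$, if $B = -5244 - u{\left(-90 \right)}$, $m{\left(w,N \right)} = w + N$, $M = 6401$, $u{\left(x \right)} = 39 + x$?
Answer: $-210152418$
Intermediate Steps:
$m{\left(w,N \right)} = N + w$
$B = -5193$ ($B = -5244 - \left(39 - 90\right) = -5244 - -51 = -5244 + 51 = -5193$)
$\left(\left(M + 3211\right) \left(-13528 - 8335\right) + B\right) + m{\left(-60,\left(-3\right) 3 \right)} = \left(\left(6401 + 3211\right) \left(-13528 - 8335\right) - 5193\right) - 69 = \left(9612 \left(-21863\right) - 5193\right) - 69 = \left(-210147156 - 5193\right) - 69 = -210152349 - 69 = -210152418$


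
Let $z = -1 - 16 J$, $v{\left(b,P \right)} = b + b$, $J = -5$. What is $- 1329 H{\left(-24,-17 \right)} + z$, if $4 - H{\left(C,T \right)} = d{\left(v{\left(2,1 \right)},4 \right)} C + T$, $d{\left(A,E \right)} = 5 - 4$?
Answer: $-59726$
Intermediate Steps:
$v{\left(b,P \right)} = 2 b$
$d{\left(A,E \right)} = 1$ ($d{\left(A,E \right)} = 5 - 4 = 1$)
$z = 79$ ($z = -1 - -80 = -1 + 80 = 79$)
$H{\left(C,T \right)} = 4 - C - T$ ($H{\left(C,T \right)} = 4 - \left(1 C + T\right) = 4 - \left(C + T\right) = 4 - C - T$)
$- 1329 H{\left(-24,-17 \right)} + z = - 1329 \left(4 - -24 - -17\right) + 79 = - 1329 \left(4 + 24 + 17\right) + 79 = \left(-1329\right) 45 + 79 = -59805 + 79 = -59726$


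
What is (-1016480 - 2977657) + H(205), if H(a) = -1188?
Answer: -3995325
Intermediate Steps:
(-1016480 - 2977657) + H(205) = (-1016480 - 2977657) - 1188 = -3994137 - 1188 = -3995325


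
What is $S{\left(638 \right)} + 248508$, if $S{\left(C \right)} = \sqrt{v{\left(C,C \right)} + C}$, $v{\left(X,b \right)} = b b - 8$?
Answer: $248508 + \sqrt{407674} \approx 2.4915 \cdot 10^{5}$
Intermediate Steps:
$v{\left(X,b \right)} = -8 + b^{2}$ ($v{\left(X,b \right)} = b^{2} - 8 = -8 + b^{2}$)
$S{\left(C \right)} = \sqrt{-8 + C + C^{2}}$ ($S{\left(C \right)} = \sqrt{\left(-8 + C^{2}\right) + C} = \sqrt{-8 + C + C^{2}}$)
$S{\left(638 \right)} + 248508 = \sqrt{-8 + 638 + 638^{2}} + 248508 = \sqrt{-8 + 638 + 407044} + 248508 = \sqrt{407674} + 248508 = 248508 + \sqrt{407674}$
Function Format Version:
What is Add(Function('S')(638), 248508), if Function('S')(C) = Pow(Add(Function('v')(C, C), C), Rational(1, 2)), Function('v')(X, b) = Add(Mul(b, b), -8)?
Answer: Add(248508, Pow(407674, Rational(1, 2))) ≈ 2.4915e+5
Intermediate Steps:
Function('v')(X, b) = Add(-8, Pow(b, 2)) (Function('v')(X, b) = Add(Pow(b, 2), -8) = Add(-8, Pow(b, 2)))
Function('S')(C) = Pow(Add(-8, C, Pow(C, 2)), Rational(1, 2)) (Function('S')(C) = Pow(Add(Add(-8, Pow(C, 2)), C), Rational(1, 2)) = Pow(Add(-8, C, Pow(C, 2)), Rational(1, 2)))
Add(Function('S')(638), 248508) = Add(Pow(Add(-8, 638, Pow(638, 2)), Rational(1, 2)), 248508) = Add(Pow(Add(-8, 638, 407044), Rational(1, 2)), 248508) = Add(Pow(407674, Rational(1, 2)), 248508) = Add(248508, Pow(407674, Rational(1, 2)))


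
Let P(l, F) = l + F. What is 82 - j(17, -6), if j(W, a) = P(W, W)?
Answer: 48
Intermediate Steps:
P(l, F) = F + l
j(W, a) = 2*W (j(W, a) = W + W = 2*W)
82 - j(17, -6) = 82 - 2*17 = 82 - 1*34 = 82 - 34 = 48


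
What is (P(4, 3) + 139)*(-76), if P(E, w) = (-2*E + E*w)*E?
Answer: -11780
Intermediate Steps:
P(E, w) = E*(-2*E + E*w)
(P(4, 3) + 139)*(-76) = (4²*(-2 + 3) + 139)*(-76) = (16*1 + 139)*(-76) = (16 + 139)*(-76) = 155*(-76) = -11780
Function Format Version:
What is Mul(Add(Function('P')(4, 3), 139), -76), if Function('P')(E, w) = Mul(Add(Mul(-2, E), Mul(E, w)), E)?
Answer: -11780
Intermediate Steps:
Function('P')(E, w) = Mul(E, Add(Mul(-2, E), Mul(E, w)))
Mul(Add(Function('P')(4, 3), 139), -76) = Mul(Add(Mul(Pow(4, 2), Add(-2, 3)), 139), -76) = Mul(Add(Mul(16, 1), 139), -76) = Mul(Add(16, 139), -76) = Mul(155, -76) = -11780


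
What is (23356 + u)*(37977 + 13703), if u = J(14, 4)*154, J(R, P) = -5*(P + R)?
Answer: 490753280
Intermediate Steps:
J(R, P) = -5*P - 5*R
u = -13860 (u = (-5*4 - 5*14)*154 = (-20 - 70)*154 = -90*154 = -13860)
(23356 + u)*(37977 + 13703) = (23356 - 13860)*(37977 + 13703) = 9496*51680 = 490753280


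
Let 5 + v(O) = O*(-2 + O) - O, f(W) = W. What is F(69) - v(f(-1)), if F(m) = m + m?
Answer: 139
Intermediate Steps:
F(m) = 2*m
v(O) = -5 - O + O*(-2 + O) (v(O) = -5 + (O*(-2 + O) - O) = -5 + (-O + O*(-2 + O)) = -5 - O + O*(-2 + O))
F(69) - v(f(-1)) = 2*69 - (-5 + (-1)**2 - 3*(-1)) = 138 - (-5 + 1 + 3) = 138 - 1*(-1) = 138 + 1 = 139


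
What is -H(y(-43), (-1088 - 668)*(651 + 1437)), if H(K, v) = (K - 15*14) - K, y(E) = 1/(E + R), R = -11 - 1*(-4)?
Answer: 210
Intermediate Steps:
R = -7 (R = -11 + 4 = -7)
y(E) = 1/(-7 + E) (y(E) = 1/(E - 7) = 1/(-7 + E))
H(K, v) = -210 (H(K, v) = (K - 210) - K = (-210 + K) - K = -210)
-H(y(-43), (-1088 - 668)*(651 + 1437)) = -1*(-210) = 210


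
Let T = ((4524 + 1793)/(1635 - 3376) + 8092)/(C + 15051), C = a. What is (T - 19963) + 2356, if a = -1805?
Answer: -406025980747/23061286 ≈ -17606.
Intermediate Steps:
C = -1805
T = 14081855/23061286 (T = ((4524 + 1793)/(1635 - 3376) + 8092)/(-1805 + 15051) = (6317/(-1741) + 8092)/13246 = (6317*(-1/1741) + 8092)*(1/13246) = (-6317/1741 + 8092)*(1/13246) = (14081855/1741)*(1/13246) = 14081855/23061286 ≈ 0.61063)
(T - 19963) + 2356 = (14081855/23061286 - 19963) + 2356 = -460358370563/23061286 + 2356 = -406025980747/23061286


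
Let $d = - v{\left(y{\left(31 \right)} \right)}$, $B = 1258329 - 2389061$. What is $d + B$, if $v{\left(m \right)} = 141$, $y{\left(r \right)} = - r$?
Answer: $-1130873$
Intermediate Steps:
$B = -1130732$
$d = -141$ ($d = \left(-1\right) 141 = -141$)
$d + B = -141 - 1130732 = -1130873$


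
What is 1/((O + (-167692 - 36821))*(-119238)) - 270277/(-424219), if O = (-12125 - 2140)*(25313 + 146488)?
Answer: 78987337729566278647/123976251861233834916 ≈ 0.63712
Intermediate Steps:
O = -2450741265 (O = -14265*171801 = -2450741265)
1/((O + (-167692 - 36821))*(-119238)) - 270277/(-424219) = 1/(-2450741265 + (-167692 - 36821)*(-119238)) - 270277/(-424219) = -1/119238/(-2450741265 - 204513) - 270277*(-1/424219) = -1/119238/(-2450945778) + 270277/424219 = -1/2450945778*(-1/119238) + 270277/424219 = 1/292245872677164 + 270277/424219 = 78987337729566278647/123976251861233834916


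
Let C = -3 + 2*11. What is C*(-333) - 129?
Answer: -6456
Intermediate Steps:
C = 19 (C = -3 + 22 = 19)
C*(-333) - 129 = 19*(-333) - 129 = -6327 - 129 = -6456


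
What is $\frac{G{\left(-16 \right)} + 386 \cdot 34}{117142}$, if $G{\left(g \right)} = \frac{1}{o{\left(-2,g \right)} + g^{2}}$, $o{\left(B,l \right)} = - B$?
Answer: $\frac{3385993}{30222636} \approx 0.11204$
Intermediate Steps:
$G{\left(g \right)} = \frac{1}{2 + g^{2}}$ ($G{\left(g \right)} = \frac{1}{\left(-1\right) \left(-2\right) + g^{2}} = \frac{1}{2 + g^{2}}$)
$\frac{G{\left(-16 \right)} + 386 \cdot 34}{117142} = \frac{\frac{1}{2 + \left(-16\right)^{2}} + 386 \cdot 34}{117142} = \left(\frac{1}{2 + 256} + 13124\right) \frac{1}{117142} = \left(\frac{1}{258} + 13124\right) \frac{1}{117142} = \frac{3385993}{258} \cdot \frac{1}{117142} = \frac{3385993}{30222636}$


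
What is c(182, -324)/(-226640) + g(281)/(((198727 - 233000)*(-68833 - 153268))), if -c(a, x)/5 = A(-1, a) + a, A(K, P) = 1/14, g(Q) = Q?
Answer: 19403338563929/4830557185285216 ≈ 0.0040168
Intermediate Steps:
A(K, P) = 1/14
c(a, x) = -5/14 - 5*a (c(a, x) = -5*(1/14 + a) = -5/14 - 5*a)
c(182, -324)/(-226640) + g(281)/(((198727 - 233000)*(-68833 - 153268))) = (-5/14 - 5*182)/(-226640) + 281/(((198727 - 233000)*(-68833 - 153268))) = (-5/14 - 910)*(-1/226640) + 281/((-34273*(-222101))) = -12745/14*(-1/226640) + 281/7612067573 = 2549/634592 + 281*(1/7612067573) = 2549/634592 + 281/7612067573 = 19403338563929/4830557185285216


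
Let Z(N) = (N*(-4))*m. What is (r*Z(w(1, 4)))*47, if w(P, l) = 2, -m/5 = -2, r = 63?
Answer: -236880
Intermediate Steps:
m = 10 (m = -5*(-2) = 10)
Z(N) = -40*N (Z(N) = (N*(-4))*10 = -4*N*10 = -40*N)
(r*Z(w(1, 4)))*47 = (63*(-40*2))*47 = (63*(-80))*47 = -5040*47 = -236880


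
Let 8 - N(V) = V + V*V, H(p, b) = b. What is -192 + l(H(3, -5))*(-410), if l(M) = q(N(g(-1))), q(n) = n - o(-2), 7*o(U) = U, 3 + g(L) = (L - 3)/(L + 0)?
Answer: -19384/7 ≈ -2769.1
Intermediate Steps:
g(L) = -3 + (-3 + L)/L (g(L) = -3 + (L - 3)/(L + 0) = -3 + (-3 + L)/L)
o(U) = U/7
N(V) = 8 - V - V² (N(V) = 8 - (V + V*V) = 8 - (V + V²) = 8 + (-V - V²) = 8 - V - V²)
q(n) = 2/7 + n (q(n) = n - (-2)/7 = n - 1*(-2/7) = n + 2/7 = 2/7 + n)
l(M) = 44/7 (l(M) = 2/7 + (8 - (-2 - 3/(-1)) - (-2 - 3/(-1))²) = 2/7 + (8 - (-2 - 3*(-1)) - (-2 - 3*(-1))²) = 2/7 + (8 - (-2 + 3) - (-2 + 3)²) = 2/7 + (8 - 1*1 - 1*1²) = 2/7 + (8 - 1 - 1*1) = 2/7 + (8 - 1 - 1) = 2/7 + 6 = 44/7)
-192 + l(H(3, -5))*(-410) = -192 + (44/7)*(-410) = -192 - 18040/7 = -19384/7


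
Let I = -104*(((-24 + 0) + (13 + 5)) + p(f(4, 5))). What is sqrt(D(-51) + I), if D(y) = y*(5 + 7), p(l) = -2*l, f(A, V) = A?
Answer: 2*sqrt(211) ≈ 29.052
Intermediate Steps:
D(y) = 12*y (D(y) = y*12 = 12*y)
I = 1456 (I = -104*(((-24 + 0) + (13 + 5)) - 2*4) = -104*((-24 + 18) - 8) = -104*(-6 - 8) = -104*(-14) = 1456)
sqrt(D(-51) + I) = sqrt(12*(-51) + 1456) = sqrt(-612 + 1456) = sqrt(844) = 2*sqrt(211)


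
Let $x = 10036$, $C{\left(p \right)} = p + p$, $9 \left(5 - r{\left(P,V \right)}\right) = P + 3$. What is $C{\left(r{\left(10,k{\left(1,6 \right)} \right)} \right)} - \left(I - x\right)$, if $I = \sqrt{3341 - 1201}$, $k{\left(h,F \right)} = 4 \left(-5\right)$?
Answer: $\frac{90388}{9} - 2 \sqrt{535} \approx 9996.8$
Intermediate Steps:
$k{\left(h,F \right)} = -20$
$r{\left(P,V \right)} = \frac{14}{3} - \frac{P}{9}$ ($r{\left(P,V \right)} = 5 - \frac{P + 3}{9} = 5 - \frac{3 + P}{9} = 5 - \left(\frac{1}{3} + \frac{P}{9}\right) = \frac{14}{3} - \frac{P}{9}$)
$C{\left(p \right)} = 2 p$
$I = 2 \sqrt{535}$ ($I = \sqrt{2140} = 2 \sqrt{535} \approx 46.26$)
$C{\left(r{\left(10,k{\left(1,6 \right)} \right)} \right)} - \left(I - x\right) = 2 \left(\frac{14}{3} - \frac{10}{9}\right) + \left(10036 - 2 \sqrt{535}\right) = 2 \cdot \frac{32}{9} + \left(10036 - 2 \sqrt{535}\right) = \frac{64}{9} + \left(10036 - 2 \sqrt{535}\right) = \frac{90388}{9} - 2 \sqrt{535}$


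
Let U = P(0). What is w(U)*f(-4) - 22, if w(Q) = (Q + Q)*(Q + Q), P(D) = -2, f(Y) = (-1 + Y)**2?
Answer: 378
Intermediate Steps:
U = -2
w(Q) = 4*Q**2 (w(Q) = (2*Q)*(2*Q) = 4*Q**2)
w(U)*f(-4) - 22 = (4*(-2)**2)*(-1 - 4)**2 - 22 = (4*4)*(-5)**2 - 22 = 16*25 - 22 = 400 - 22 = 378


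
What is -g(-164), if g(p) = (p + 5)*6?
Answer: 954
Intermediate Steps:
g(p) = 30 + 6*p (g(p) = (5 + p)*6 = 30 + 6*p)
-g(-164) = -(30 + 6*(-164)) = -(30 - 984) = -1*(-954) = 954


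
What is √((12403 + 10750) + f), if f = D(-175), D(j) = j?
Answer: √22978 ≈ 151.58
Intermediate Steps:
f = -175
√((12403 + 10750) + f) = √((12403 + 10750) - 175) = √(23153 - 175) = √22978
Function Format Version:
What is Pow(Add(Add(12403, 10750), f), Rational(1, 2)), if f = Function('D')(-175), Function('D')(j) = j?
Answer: Pow(22978, Rational(1, 2)) ≈ 151.58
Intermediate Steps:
f = -175
Pow(Add(Add(12403, 10750), f), Rational(1, 2)) = Pow(Add(Add(12403, 10750), -175), Rational(1, 2)) = Pow(Add(23153, -175), Rational(1, 2)) = Pow(22978, Rational(1, 2))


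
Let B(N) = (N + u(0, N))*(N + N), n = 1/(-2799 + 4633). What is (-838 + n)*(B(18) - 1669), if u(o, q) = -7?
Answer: 1956462243/1834 ≈ 1.0668e+6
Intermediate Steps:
n = 1/1834 ≈ 0.00054526
B(N) = 2*N*(-7 + N) (B(N) = (N - 7)*(N + N) = (-7 + N)*(2*N) = 2*N*(-7 + N))
(-838 + n)*(B(18) - 1669) = (-838 + 1/1834)*(2*18*(-7 + 18) - 1669) = -1536891*(2*18*11 - 1669)/1834 = -1536891*(396 - 1669)/1834 = -1536891/1834*(-1273) = 1956462243/1834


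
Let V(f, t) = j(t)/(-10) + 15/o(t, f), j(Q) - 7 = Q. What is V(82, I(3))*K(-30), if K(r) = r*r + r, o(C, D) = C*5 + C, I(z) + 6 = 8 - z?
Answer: -2697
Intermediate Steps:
j(Q) = 7 + Q
I(z) = 2 - z (I(z) = -6 + (8 - z) = 2 - z)
o(C, D) = 6*C (o(C, D) = 5*C + C = 6*C)
V(f, t) = -7/10 - t/10 + 5/(2*t) (V(f, t) = (7 + t)/(-10) + 15/((6*t)) = (7 + t)*(-1/10) + 15*(1/(6*t)) = (-7/10 - t/10) + 5/(2*t) = -7/10 - t/10 + 5/(2*t))
K(r) = r + r**2 (K(r) = r**2 + r = r + r**2)
V(82, I(3))*K(-30) = ((25 - (2 - 1*3)*(7 + (2 - 1*3)))/(10*(2 - 1*3)))*(-30*(1 - 30)) = ((25 - (2 - 3)*(7 + (2 - 3)))/(10*(2 - 3)))*(-30*(-29)) = ((1/10)*(25 - 1*(-1)*(7 - 1))/(-1))*870 = ((1/10)*(-1)*(25 - 1*(-1)*6))*870 = ((1/10)*(-1)*(25 + 6))*870 = ((1/10)*(-1)*31)*870 = -31/10*870 = -2697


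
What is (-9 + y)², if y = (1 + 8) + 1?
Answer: 1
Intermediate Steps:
y = 10 (y = 9 + 1 = 10)
(-9 + y)² = (-9 + 10)² = 1² = 1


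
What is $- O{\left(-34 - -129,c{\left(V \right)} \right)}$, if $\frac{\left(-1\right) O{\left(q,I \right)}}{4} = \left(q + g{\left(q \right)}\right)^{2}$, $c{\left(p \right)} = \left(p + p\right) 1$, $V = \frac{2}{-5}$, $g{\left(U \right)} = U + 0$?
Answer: $144400$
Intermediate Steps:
$g{\left(U \right)} = U$
$V = - \frac{2}{5}$ ($V = 2 \left(- \frac{1}{5}\right) = - \frac{2}{5} \approx -0.4$)
$c{\left(p \right)} = 2 p$ ($c{\left(p \right)} = 2 p 1 = 2 p$)
$O{\left(q,I \right)} = - 16 q^{2}$ ($O{\left(q,I \right)} = - 4 \left(q + q\right)^{2} = - 4 \left(2 q\right)^{2} = - 4 \cdot 4 q^{2} = - 16 q^{2}$)
$- O{\left(-34 - -129,c{\left(V \right)} \right)} = - \left(-16\right) \left(-34 - -129\right)^{2} = - \left(-16\right) \left(-34 + 129\right)^{2} = - \left(-16\right) 95^{2} = - \left(-16\right) 9025 = \left(-1\right) \left(-144400\right) = 144400$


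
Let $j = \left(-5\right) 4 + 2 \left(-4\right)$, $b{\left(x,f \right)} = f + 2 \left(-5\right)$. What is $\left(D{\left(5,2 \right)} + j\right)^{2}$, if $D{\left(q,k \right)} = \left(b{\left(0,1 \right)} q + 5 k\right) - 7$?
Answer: $4900$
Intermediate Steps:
$b{\left(x,f \right)} = -10 + f$ ($b{\left(x,f \right)} = f - 10 = -10 + f$)
$D{\left(q,k \right)} = -7 - 9 q + 5 k$ ($D{\left(q,k \right)} = \left(\left(-10 + 1\right) q + 5 k\right) - 7 = \left(- 9 q + 5 k\right) - 7 = -7 - 9 q + 5 k$)
$j = -28$ ($j = -20 - 8 = -28$)
$\left(D{\left(5,2 \right)} + j\right)^{2} = \left(\left(-7 - 45 + 5 \cdot 2\right) - 28\right)^{2} = \left(\left(-7 - 45 + 10\right) - 28\right)^{2} = \left(-42 - 28\right)^{2} = \left(-70\right)^{2} = 4900$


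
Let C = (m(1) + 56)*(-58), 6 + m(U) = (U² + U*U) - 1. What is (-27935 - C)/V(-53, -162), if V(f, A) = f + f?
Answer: 24977/106 ≈ 235.63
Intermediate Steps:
m(U) = -7 + 2*U² (m(U) = -6 + ((U² + U*U) - 1) = -6 + ((U² + U²) - 1) = -6 + (2*U² - 1) = -6 + (-1 + 2*U²) = -7 + 2*U²)
V(f, A) = 2*f
C = -2958 (C = ((-7 + 2*1²) + 56)*(-58) = ((-7 + 2*1) + 56)*(-58) = ((-7 + 2) + 56)*(-58) = (-5 + 56)*(-58) = 51*(-58) = -2958)
(-27935 - C)/V(-53, -162) = (-27935 - 1*(-2958))/((2*(-53))) = (-27935 + 2958)/(-106) = -24977*(-1/106) = 24977/106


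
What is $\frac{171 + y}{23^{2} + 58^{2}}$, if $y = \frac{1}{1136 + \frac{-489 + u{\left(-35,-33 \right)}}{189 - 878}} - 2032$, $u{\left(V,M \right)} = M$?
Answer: $- \frac{1457582897}{3049098818} \approx -0.47804$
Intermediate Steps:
$y = - \frac{1591514543}{783226}$ ($y = \frac{1}{1136 + \frac{-489 - 33}{189 - 878}} - 2032 = \frac{1}{1136 - \frac{522}{-689}} - 2032 = \frac{1}{1136 - - \frac{522}{689}} - 2032 = \frac{1}{1136 + \frac{522}{689}} - 2032 = \frac{1}{\frac{783226}{689}} - 2032 = \frac{689}{783226} - 2032 = - \frac{1591514543}{783226} \approx -2032.0$)
$\frac{171 + y}{23^{2} + 58^{2}} = \frac{171 - \frac{1591514543}{783226}}{23^{2} + 58^{2}} = - \frac{1457582897}{783226 \left(529 + 3364\right)} = - \frac{1457582897}{783226 \cdot 3893} = \left(- \frac{1457582897}{783226}\right) \frac{1}{3893} = - \frac{1457582897}{3049098818}$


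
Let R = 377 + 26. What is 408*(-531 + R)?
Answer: -52224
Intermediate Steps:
R = 403
408*(-531 + R) = 408*(-531 + 403) = 408*(-128) = -52224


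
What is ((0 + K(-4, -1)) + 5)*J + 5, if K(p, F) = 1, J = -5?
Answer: -25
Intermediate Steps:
((0 + K(-4, -1)) + 5)*J + 5 = ((0 + 1) + 5)*(-5) + 5 = (1 + 5)*(-5) + 5 = 6*(-5) + 5 = -30 + 5 = -25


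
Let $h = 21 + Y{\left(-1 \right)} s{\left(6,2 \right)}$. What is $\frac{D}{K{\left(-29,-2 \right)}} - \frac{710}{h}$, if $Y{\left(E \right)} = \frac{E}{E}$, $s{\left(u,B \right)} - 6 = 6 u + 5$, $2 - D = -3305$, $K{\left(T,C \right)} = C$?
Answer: $- \frac{28287}{17} \approx -1663.9$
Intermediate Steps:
$D = 3307$ ($D = 2 - -3305 = 2 + 3305 = 3307$)
$s{\left(u,B \right)} = 11 + 6 u$ ($s{\left(u,B \right)} = 6 + \left(6 u + 5\right) = 6 + \left(5 + 6 u\right) = 11 + 6 u$)
$Y{\left(E \right)} = 1$
$h = 68$ ($h = 21 + 1 \left(11 + 6 \cdot 6\right) = 21 + 1 \left(11 + 36\right) = 21 + 1 \cdot 47 = 21 + 47 = 68$)
$\frac{D}{K{\left(-29,-2 \right)}} - \frac{710}{h} = \frac{3307}{-2} - \frac{710}{68} = 3307 \left(- \frac{1}{2}\right) - \frac{355}{34} = - \frac{3307}{2} - \frac{355}{34} = - \frac{28287}{17}$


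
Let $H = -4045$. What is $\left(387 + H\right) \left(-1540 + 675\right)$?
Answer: $3164170$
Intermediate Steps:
$\left(387 + H\right) \left(-1540 + 675\right) = \left(387 - 4045\right) \left(-1540 + 675\right) = \left(-3658\right) \left(-865\right) = 3164170$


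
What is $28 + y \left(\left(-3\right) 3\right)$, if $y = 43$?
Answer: $-359$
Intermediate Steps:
$28 + y \left(\left(-3\right) 3\right) = 28 + 43 \left(\left(-3\right) 3\right) = 28 + 43 \left(-9\right) = 28 - 387 = -359$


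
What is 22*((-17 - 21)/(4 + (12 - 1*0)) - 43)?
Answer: -3993/4 ≈ -998.25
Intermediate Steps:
22*((-17 - 21)/(4 + (12 - 1*0)) - 43) = 22*(-38/(4 + (12 + 0)) - 43) = 22*(-38/(4 + 12) - 43) = 22*(-38/16 - 43) = 22*(-38*1/16 - 43) = 22*(-19/8 - 43) = 22*(-363/8) = -3993/4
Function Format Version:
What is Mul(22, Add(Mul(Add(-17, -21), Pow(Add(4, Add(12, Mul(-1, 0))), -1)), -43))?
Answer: Rational(-3993, 4) ≈ -998.25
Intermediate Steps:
Mul(22, Add(Mul(Add(-17, -21), Pow(Add(4, Add(12, Mul(-1, 0))), -1)), -43)) = Mul(22, Add(Mul(-38, Pow(Add(4, Add(12, 0)), -1)), -43)) = Mul(22, Add(Mul(-38, Pow(Add(4, 12), -1)), -43)) = Mul(22, Add(Mul(-38, Pow(16, -1)), -43)) = Mul(22, Add(Mul(-38, Rational(1, 16)), -43)) = Mul(22, Add(Rational(-19, 8), -43)) = Mul(22, Rational(-363, 8)) = Rational(-3993, 4)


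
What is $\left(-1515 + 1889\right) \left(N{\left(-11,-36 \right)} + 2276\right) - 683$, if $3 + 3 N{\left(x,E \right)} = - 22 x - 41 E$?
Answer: $\frac{3193033}{3} \approx 1.0643 \cdot 10^{6}$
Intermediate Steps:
$N{\left(x,E \right)} = -1 - \frac{41 E}{3} - \frac{22 x}{3}$ ($N{\left(x,E \right)} = -1 + \frac{- 22 x - 41 E}{3} = -1 + \frac{- 41 E - 22 x}{3} = -1 - \left(\frac{22 x}{3} + \frac{41 E}{3}\right) = -1 - \frac{41 E}{3} - \frac{22 x}{3}$)
$\left(-1515 + 1889\right) \left(N{\left(-11,-36 \right)} + 2276\right) - 683 = \left(-1515 + 1889\right) \left(\left(-1 - -492 - - \frac{242}{3}\right) + 2276\right) - 683 = 374 \left(\left(-1 + 492 + \frac{242}{3}\right) + 2276\right) - 683 = 374 \left(\frac{1715}{3} + 2276\right) - 683 = 374 \cdot \frac{8543}{3} - 683 = \frac{3195082}{3} - 683 = \frac{3193033}{3}$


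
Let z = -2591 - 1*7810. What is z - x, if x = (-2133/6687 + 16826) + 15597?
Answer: -31817995/743 ≈ -42824.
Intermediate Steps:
z = -10401 (z = -2591 - 7810 = -10401)
x = 24090052/743 (x = (-2133*1/6687 + 16826) + 15597 = (-237/743 + 16826) + 15597 = 12501481/743 + 15597 = 24090052/743 ≈ 32423.)
z - x = -10401 - 1*24090052/743 = -10401 - 24090052/743 = -31817995/743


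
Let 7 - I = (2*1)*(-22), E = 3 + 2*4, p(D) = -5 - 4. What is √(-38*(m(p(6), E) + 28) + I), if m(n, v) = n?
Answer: I*√671 ≈ 25.904*I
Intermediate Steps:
p(D) = -9
E = 11 (E = 3 + 8 = 11)
I = 51 (I = 7 - 2*1*(-22) = 7 - 2*(-22) = 7 - 1*(-44) = 7 + 44 = 51)
√(-38*(m(p(6), E) + 28) + I) = √(-38*(-9 + 28) + 51) = √(-38*19 + 51) = √(-722 + 51) = √(-671) = I*√671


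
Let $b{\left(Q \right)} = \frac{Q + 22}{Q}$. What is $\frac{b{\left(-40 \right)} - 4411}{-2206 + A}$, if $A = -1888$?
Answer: $\frac{88211}{81880} \approx 1.0773$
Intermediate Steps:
$b{\left(Q \right)} = \frac{22 + Q}{Q}$
$\frac{b{\left(-40 \right)} - 4411}{-2206 + A} = \frac{\frac{22 - 40}{-40} - 4411}{-2206 - 1888} = \frac{\left(- \frac{1}{40}\right) \left(-18\right) - 4411}{-4094} = \left(\frac{9}{20} - 4411\right) \left(- \frac{1}{4094}\right) = \left(- \frac{88211}{20}\right) \left(- \frac{1}{4094}\right) = \frac{88211}{81880}$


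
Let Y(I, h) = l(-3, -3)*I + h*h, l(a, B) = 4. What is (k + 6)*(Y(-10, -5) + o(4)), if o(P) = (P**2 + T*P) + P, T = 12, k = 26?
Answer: 1696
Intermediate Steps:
Y(I, h) = h**2 + 4*I (Y(I, h) = 4*I + h*h = 4*I + h**2 = h**2 + 4*I)
o(P) = P**2 + 13*P (o(P) = (P**2 + 12*P) + P = P**2 + 13*P)
(k + 6)*(Y(-10, -5) + o(4)) = (26 + 6)*(((-5)**2 + 4*(-10)) + 4*(13 + 4)) = 32*((25 - 40) + 4*17) = 32*(-15 + 68) = 32*53 = 1696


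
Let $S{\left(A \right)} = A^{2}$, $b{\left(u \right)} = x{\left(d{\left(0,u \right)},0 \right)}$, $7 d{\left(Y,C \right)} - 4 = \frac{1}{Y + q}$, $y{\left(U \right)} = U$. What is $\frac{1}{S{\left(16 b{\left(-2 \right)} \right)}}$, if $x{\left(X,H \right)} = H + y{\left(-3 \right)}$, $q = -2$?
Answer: $\frac{1}{2304} \approx 0.00043403$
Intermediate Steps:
$d{\left(Y,C \right)} = \frac{4}{7} + \frac{1}{7 \left(-2 + Y\right)}$ ($d{\left(Y,C \right)} = \frac{4}{7} + \frac{1}{7 \left(Y - 2\right)} = \frac{4}{7} + \frac{1}{7 \left(-2 + Y\right)}$)
$x{\left(X,H \right)} = -3 + H$ ($x{\left(X,H \right)} = H - 3 = -3 + H$)
$b{\left(u \right)} = -3$ ($b{\left(u \right)} = -3 + 0 = -3$)
$\frac{1}{S{\left(16 b{\left(-2 \right)} \right)}} = \frac{1}{\left(16 \left(-3\right)\right)^{2}} = \frac{1}{\left(-48\right)^{2}} = \frac{1}{2304}$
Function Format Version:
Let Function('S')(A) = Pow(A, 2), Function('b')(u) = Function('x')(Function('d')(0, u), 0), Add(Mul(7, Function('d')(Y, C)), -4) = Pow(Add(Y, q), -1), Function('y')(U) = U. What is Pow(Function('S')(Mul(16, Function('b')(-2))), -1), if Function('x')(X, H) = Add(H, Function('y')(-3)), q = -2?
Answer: Rational(1, 2304) ≈ 0.00043403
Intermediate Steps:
Function('d')(Y, C) = Add(Rational(4, 7), Mul(Rational(1, 7), Pow(Add(-2, Y), -1))) (Function('d')(Y, C) = Add(Rational(4, 7), Mul(Rational(1, 7), Pow(Add(Y, -2), -1))) = Add(Rational(4, 7), Mul(Rational(1, 7), Pow(Add(-2, Y), -1))))
Function('x')(X, H) = Add(-3, H) (Function('x')(X, H) = Add(H, -3) = Add(-3, H))
Function('b')(u) = -3 (Function('b')(u) = Add(-3, 0) = -3)
Pow(Function('S')(Mul(16, Function('b')(-2))), -1) = Pow(Pow(Mul(16, -3), 2), -1) = Pow(Pow(-48, 2), -1) = Pow(2304, -1) = Rational(1, 2304)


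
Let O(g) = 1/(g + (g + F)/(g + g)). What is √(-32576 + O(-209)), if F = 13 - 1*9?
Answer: 15*I*√1099815531402/87157 ≈ 180.49*I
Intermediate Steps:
F = 4 (F = 13 - 9 = 4)
O(g) = 1/(g + (4 + g)/(2*g)) (O(g) = 1/(g + (g + 4)/(g + g)) = 1/(g + (4 + g)/((2*g))) = 1/(g + (4 + g)*(1/(2*g))) = 1/(g + (4 + g)/(2*g)))
√(-32576 + O(-209)) = √(-32576 + 2*(-209)/(4 - 209 + 2*(-209)²)) = √(-32576 + 2*(-209)/(4 - 209 + 2*43681)) = √(-32576 + 2*(-209)/(4 - 209 + 87362)) = √(-32576 + 2*(-209)/87157) = √(-32576 + 2*(-209)*(1/87157)) = √(-32576 - 418/87157) = √(-2839226850/87157) = 15*I*√1099815531402/87157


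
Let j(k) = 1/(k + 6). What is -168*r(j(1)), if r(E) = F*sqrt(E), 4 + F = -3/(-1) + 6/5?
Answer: -24*sqrt(7)/5 ≈ -12.700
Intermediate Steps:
F = 1/5 (F = -4 + (-3/(-1) + 6/5) = -4 + (-3*(-1) + 6*(1/5)) = -4 + (3 + 6/5) = -4 + 21/5 = 1/5 ≈ 0.20000)
j(k) = 1/(6 + k)
r(E) = sqrt(E)/5
-168*r(j(1)) = -168*sqrt(1/(6 + 1))/5 = -168*sqrt(1/7)/5 = -168*sqrt(7)/7/5 = -24*sqrt(7)/5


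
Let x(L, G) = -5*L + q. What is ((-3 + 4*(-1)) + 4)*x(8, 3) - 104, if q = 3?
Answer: 7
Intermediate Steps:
x(L, G) = 3 - 5*L (x(L, G) = -5*L + 3 = 3 - 5*L)
((-3 + 4*(-1)) + 4)*x(8, 3) - 104 = ((-3 + 4*(-1)) + 4)*(3 - 5*8) - 104 = ((-3 - 4) + 4)*(3 - 40) - 104 = (-7 + 4)*(-37) - 104 = -3*(-37) - 104 = 111 - 104 = 7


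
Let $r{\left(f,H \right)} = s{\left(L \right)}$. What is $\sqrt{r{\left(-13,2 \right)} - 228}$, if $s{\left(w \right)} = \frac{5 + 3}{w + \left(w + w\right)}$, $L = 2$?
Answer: $\frac{2 i \sqrt{510}}{3} \approx 15.055 i$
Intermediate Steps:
$s{\left(w \right)} = \frac{8}{3 w}$ ($s{\left(w \right)} = \frac{8}{w + 2 w} = \frac{8}{3 w}$)
$r{\left(f,H \right)} = \frac{4}{3}$ ($r{\left(f,H \right)} = \frac{8}{3 \cdot 2} = \frac{8}{3} \cdot \frac{1}{2} = \frac{4}{3}$)
$\sqrt{r{\left(-13,2 \right)} - 228} = \sqrt{\frac{4}{3} - 228} = \sqrt{- \frac{680}{3}} = \frac{2 i \sqrt{510}}{3}$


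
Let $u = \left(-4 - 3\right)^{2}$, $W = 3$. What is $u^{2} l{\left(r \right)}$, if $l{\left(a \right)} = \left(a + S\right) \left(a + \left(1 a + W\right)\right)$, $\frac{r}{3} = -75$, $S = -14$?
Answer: $256506033$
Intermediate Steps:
$r = -225$ ($r = 3 \left(-75\right) = -225$)
$u = 49$ ($u = \left(-7\right)^{2} = 49$)
$l{\left(a \right)} = \left(-14 + a\right) \left(3 + 2 a\right)$ ($l{\left(a \right)} = \left(a - 14\right) \left(a + \left(1 a + 3\right)\right) = \left(-14 + a\right) \left(a + \left(a + 3\right)\right) = \left(-14 + a\right) \left(a + \left(3 + a\right)\right) = \left(-14 + a\right) \left(3 + 2 a\right)$)
$u^{2} l{\left(r \right)} = 49^{2} \left(-42 - -5625 + 2 \left(-225\right)^{2}\right) = 2401 \left(-42 + 5625 + 2 \cdot 50625\right) = 2401 \left(-42 + 5625 + 101250\right) = 2401 \cdot 106833 = 256506033$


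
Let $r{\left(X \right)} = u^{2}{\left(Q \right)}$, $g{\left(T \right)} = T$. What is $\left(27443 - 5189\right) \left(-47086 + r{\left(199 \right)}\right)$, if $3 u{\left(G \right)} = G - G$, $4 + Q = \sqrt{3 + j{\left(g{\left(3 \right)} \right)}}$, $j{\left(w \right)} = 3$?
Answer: $-1047851844$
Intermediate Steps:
$Q = -4 + \sqrt{6}$ ($Q = -4 + \sqrt{3 + 3} = -4 + \sqrt{6} \approx -1.5505$)
$u{\left(G \right)} = 0$ ($u{\left(G \right)} = \frac{G - G}{3} = \frac{1}{3} \cdot 0 = 0$)
$r{\left(X \right)} = 0$ ($r{\left(X \right)} = 0^{2} = 0$)
$\left(27443 - 5189\right) \left(-47086 + r{\left(199 \right)}\right) = \left(27443 - 5189\right) \left(-47086 + 0\right) = 22254 \left(-47086\right) = -1047851844$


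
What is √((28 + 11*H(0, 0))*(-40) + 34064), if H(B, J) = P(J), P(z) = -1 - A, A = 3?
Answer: 12*√241 ≈ 186.29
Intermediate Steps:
P(z) = -4 (P(z) = -1 - 1*3 = -1 - 3 = -4)
H(B, J) = -4
√((28 + 11*H(0, 0))*(-40) + 34064) = √((28 + 11*(-4))*(-40) + 34064) = √((28 - 44)*(-40) + 34064) = √(-16*(-40) + 34064) = √(640 + 34064) = √34704 = 12*√241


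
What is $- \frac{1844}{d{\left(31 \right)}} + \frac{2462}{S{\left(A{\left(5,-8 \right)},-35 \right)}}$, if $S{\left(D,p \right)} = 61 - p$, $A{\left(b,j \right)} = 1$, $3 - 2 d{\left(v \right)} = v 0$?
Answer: $- \frac{19259}{16} \approx -1203.7$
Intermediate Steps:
$d{\left(v \right)} = \frac{3}{2}$ ($d{\left(v \right)} = \frac{3}{2} - \frac{v 0}{2} = \frac{3}{2} - 0 = \frac{3}{2} + 0 = \frac{3}{2}$)
$- \frac{1844}{d{\left(31 \right)}} + \frac{2462}{S{\left(A{\left(5,-8 \right)},-35 \right)}} = - \frac{1844}{\frac{3}{2}} + \frac{2462}{61 - -35} = \left(-1844\right) \frac{2}{3} + \frac{2462}{61 + 35} = - \frac{3688}{3} + \frac{2462}{96} = - \frac{3688}{3} + 2462 \cdot \frac{1}{96} = - \frac{3688}{3} + \frac{1231}{48} = - \frac{19259}{16}$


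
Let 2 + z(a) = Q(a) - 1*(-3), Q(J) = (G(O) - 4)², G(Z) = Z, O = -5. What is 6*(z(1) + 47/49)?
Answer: 24390/49 ≈ 497.75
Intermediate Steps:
Q(J) = 81 (Q(J) = (-5 - 4)² = (-9)² = 81)
z(a) = 82 (z(a) = -2 + (81 - 1*(-3)) = -2 + (81 + 3) = -2 + 84 = 82)
6*(z(1) + 47/49) = 6*(82 + 47/49) = 6*(4065/49) = 24390/49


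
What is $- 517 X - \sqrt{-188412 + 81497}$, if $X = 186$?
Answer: $-96162 - i \sqrt{106915} \approx -96162.0 - 326.98 i$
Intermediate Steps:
$- 517 X - \sqrt{-188412 + 81497} = \left(-517\right) 186 - \sqrt{-188412 + 81497} = -96162 - \sqrt{-106915} = -96162 - i \sqrt{106915}$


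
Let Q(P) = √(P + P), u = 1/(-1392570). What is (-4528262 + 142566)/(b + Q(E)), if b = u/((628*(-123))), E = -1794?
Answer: 471759131099047680*I/(-I + 215135354160*√897) ≈ -1.1363e-8 + 73217.0*I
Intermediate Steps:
u = -1/1392570 ≈ -7.1810e-7
Q(P) = √2*√P (Q(P) = √(2*P) = √2*√P)
b = 1/107567677080 (b = -1/(1392570*(628*(-123))) = -1/1392570/(-77244) = -1/1392570*(-1/77244) = 1/107567677080 ≈ 9.2965e-12)
(-4528262 + 142566)/(b + Q(E)) = (-4528262 + 142566)/(1/107567677080 + √2*√(-1794)) = -4385696/(1/107567677080 + √2*(I*√1794)) = -4385696/(1/107567677080 + 2*I*√897)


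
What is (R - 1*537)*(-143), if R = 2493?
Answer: -279708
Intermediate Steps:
(R - 1*537)*(-143) = (2493 - 1*537)*(-143) = (2493 - 537)*(-143) = 1956*(-143) = -279708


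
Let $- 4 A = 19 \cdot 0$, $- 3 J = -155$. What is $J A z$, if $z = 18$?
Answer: $0$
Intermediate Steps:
$J = \frac{155}{3}$ ($J = \left(- \frac{1}{3}\right) \left(-155\right) = \frac{155}{3} \approx 51.667$)
$A = 0$ ($A = - \frac{19 \cdot 0}{4} = \left(- \frac{1}{4}\right) 0 = 0$)
$J A z = \frac{155}{3} \cdot 0 \cdot 18 = 0 \cdot 18 = 0$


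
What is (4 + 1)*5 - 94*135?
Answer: -12665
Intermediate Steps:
(4 + 1)*5 - 94*135 = 5*5 - 12690 = 25 - 12690 = -12665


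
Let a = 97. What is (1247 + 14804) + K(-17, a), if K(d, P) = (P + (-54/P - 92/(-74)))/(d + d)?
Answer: 1958288729/122026 ≈ 16048.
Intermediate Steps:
K(d, P) = (46/37 + P - 54/P)/(2*d) (K(d, P) = (P + (-54/P - 92*(-1/74)))/((2*d)) = (P + (-54/P + 46/37))*(1/(2*d)) = (P + (46/37 - 54/P))*(1/(2*d)) = (46/37 + P - 54/P)*(1/(2*d)) = (46/37 + P - 54/P)/(2*d))
(1247 + 14804) + K(-17, a) = (1247 + 14804) + (1/74)*(-1998 + 97*(46 + 37*97))/(97*(-17)) = 16051 + (1/74)*(1/97)*(-1/17)*(-1998 + 97*(46 + 3589)) = 16051 + (1/74)*(1/97)*(-1/17)*(-1998 + 97*3635) = 16051 + (1/74)*(1/97)*(-1/17)*(-1998 + 352595) = 16051 + (1/74)*(1/97)*(-1/17)*350597 = 16051 - 350597/122026 = 1958288729/122026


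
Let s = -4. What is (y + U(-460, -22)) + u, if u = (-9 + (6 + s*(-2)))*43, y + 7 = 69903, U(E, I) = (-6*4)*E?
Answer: 81151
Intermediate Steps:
U(E, I) = -24*E
y = 69896 (y = -7 + 69903 = 69896)
u = 215 (u = (-9 + (6 - 4*(-2)))*43 = (-9 + (6 + 8))*43 = (-9 + 14)*43 = 5*43 = 215)
(y + U(-460, -22)) + u = (69896 - 24*(-460)) + 215 = (69896 + 11040) + 215 = 80936 + 215 = 81151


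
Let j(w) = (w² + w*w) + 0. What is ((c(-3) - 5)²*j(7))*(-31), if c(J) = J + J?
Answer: -367598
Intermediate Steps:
j(w) = 2*w² (j(w) = (w² + w²) + 0 = 2*w² + 0 = 2*w²)
c(J) = 2*J
((c(-3) - 5)²*j(7))*(-31) = ((2*(-3) - 5)²*(2*7²))*(-31) = ((-6 - 5)²*(2*49))*(-31) = ((-11)²*98)*(-31) = (121*98)*(-31) = 11858*(-31) = -367598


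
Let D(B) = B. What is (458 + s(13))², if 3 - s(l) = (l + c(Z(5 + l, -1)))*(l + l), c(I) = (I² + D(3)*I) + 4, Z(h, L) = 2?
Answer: 58081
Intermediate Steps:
c(I) = 4 + I² + 3*I (c(I) = (I² + 3*I) + 4 = 4 + I² + 3*I)
s(l) = 3 - 2*l*(14 + l) (s(l) = 3 - (l + (4 + 2² + 3*2))*(l + l) = 3 - (l + (4 + 4 + 6))*2*l = 3 - (l + 14)*2*l = 3 - (14 + l)*2*l = 3 - 2*l*(14 + l))
(458 + s(13))² = (458 + (3 - 28*13 - 2*13²))² = (458 + (3 - 364 - 2*169))² = (458 + (3 - 364 - 338))² = (458 - 699)² = (-241)² = 58081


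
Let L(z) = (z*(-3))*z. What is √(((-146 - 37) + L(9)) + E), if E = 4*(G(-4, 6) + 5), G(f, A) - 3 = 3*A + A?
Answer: I*√298 ≈ 17.263*I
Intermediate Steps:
G(f, A) = 3 + 4*A (G(f, A) = 3 + (3*A + A) = 3 + 4*A)
L(z) = -3*z² (L(z) = (-3*z)*z = -3*z²)
E = 128 (E = 4*((3 + 4*6) + 5) = 4*((3 + 24) + 5) = 4*(27 + 5) = 4*32 = 128)
√(((-146 - 37) + L(9)) + E) = √(((-146 - 37) - 3*9²) + 128) = √((-183 - 3*81) + 128) = √((-183 - 243) + 128) = √(-426 + 128) = √(-298) = I*√298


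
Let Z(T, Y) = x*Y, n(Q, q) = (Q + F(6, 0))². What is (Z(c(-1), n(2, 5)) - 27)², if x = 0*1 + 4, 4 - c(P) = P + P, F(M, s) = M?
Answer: 52441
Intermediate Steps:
c(P) = 4 - 2*P (c(P) = 4 - (P + P) = 4 - 2*P)
x = 4 (x = 0 + 4 = 4)
n(Q, q) = (6 + Q)² (n(Q, q) = (Q + 6)² = (6 + Q)²)
Z(T, Y) = 4*Y
(Z(c(-1), n(2, 5)) - 27)² = (4*(6 + 2)² - 27)² = (4*8² - 27)² = (4*64 - 27)² = (256 - 27)² = 229² = 52441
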